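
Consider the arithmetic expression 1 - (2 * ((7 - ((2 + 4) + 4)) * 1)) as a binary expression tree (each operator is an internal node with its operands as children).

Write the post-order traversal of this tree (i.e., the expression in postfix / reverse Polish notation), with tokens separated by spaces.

Post-order on an expression tree gives postfix notation: for each operator, emit left operand, right operand, then the operator.

1 2 7 2 4 + 4 + - 1 * * -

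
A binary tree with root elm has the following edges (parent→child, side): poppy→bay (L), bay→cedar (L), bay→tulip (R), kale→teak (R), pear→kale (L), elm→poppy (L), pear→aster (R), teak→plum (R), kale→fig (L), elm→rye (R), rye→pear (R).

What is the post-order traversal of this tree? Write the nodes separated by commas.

cedar, tulip, bay, poppy, fig, plum, teak, kale, aster, pear, rye, elm

Post-order visits the left subtree, then the right subtree, then the node.
At elm: go left to poppy.
  At poppy: go left to bay.
    At bay: go left to cedar.
      cedar is a leaf — visit cedar.
    At bay: go right to tulip.
      tulip is a leaf — visit tulip.
    Visit bay.
  At poppy: no right child.
  Visit poppy.
At elm: go right to rye.
  At rye: no left child.
  At rye: go right to pear.
    At pear: go left to kale.
      At kale: go left to fig.
        fig is a leaf — visit fig.
      At kale: go right to teak.
        At teak: no left child.
        At teak: go right to plum.
          plum is a leaf — visit plum.
        Visit teak.
      Visit kale.
    At pear: go right to aster.
      aster is a leaf — visit aster.
    Visit pear.
  Visit rye.
Visit elm.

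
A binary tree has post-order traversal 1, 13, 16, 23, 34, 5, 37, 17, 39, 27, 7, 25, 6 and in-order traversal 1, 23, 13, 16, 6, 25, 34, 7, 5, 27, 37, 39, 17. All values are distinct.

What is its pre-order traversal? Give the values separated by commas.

6, 23, 1, 16, 13, 25, 7, 34, 27, 5, 39, 37, 17

The last element of post-order is the root; it splits in-order into left and right subtrees.
Root 6: left subtree has 4 nodes {1, 23, 13, 16}, right has 8 {25, 34, 7, 5, 27, 37, 39, 17}.
  Root 23: left subtree has 1 node {1}, right has 2 {13, 16}.
    Root 16: left subtree has 1 node {13}, right has 0 { }.
  Root 25: left subtree has 0 nodes { }, right has 7 {34, 7, 5, 27, 37, 39, 17}.
    Root 7: left subtree has 1 node {34}, right has 5 {5, 27, 37, 39, 17}.
      Root 27: left subtree has 1 node {5}, right has 3 {37, 39, 17}.
        Root 39: left subtree has 1 node {37}, right has 1 {17}.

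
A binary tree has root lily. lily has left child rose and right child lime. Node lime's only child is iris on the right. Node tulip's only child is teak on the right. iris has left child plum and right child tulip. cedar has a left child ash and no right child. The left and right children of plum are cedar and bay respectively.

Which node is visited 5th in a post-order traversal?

plum

Post-order visits the left subtree, then the right subtree, then the node.
At lily: go left to rose.
  rose is a leaf — visit rose.
At lily: go right to lime.
  At lime: no left child.
  At lime: go right to iris.
    At iris: go left to plum.
      At plum: go left to cedar.
        At cedar: go left to ash.
          ash is a leaf — visit ash.
        At cedar: no right child.
        Visit cedar.
      At plum: go right to bay.
        bay is a leaf — visit bay.
      Visit plum.
    At iris: go right to tulip.
      At tulip: no left child.
      At tulip: go right to teak.
        teak is a leaf — visit teak.
      Visit tulip.
    Visit iris.
  Visit lime.
Visit lily.
Full post-order sequence: rose, ash, cedar, bay, plum, teak, tulip, iris, lime, lily.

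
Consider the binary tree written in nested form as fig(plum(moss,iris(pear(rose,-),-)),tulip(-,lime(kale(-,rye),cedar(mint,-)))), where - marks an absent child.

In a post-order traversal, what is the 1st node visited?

Post-order visits the left subtree, then the right subtree, then the node.
At fig: go left to plum.
  At plum: go left to moss.
    moss is a leaf — visit moss.
  At plum: go right to iris.
    At iris: go left to pear.
      At pear: go left to rose.
        rose is a leaf — visit rose.
      At pear: no right child.
      Visit pear.
    At iris: no right child.
    Visit iris.
  Visit plum.
At fig: go right to tulip.
  At tulip: no left child.
  At tulip: go right to lime.
    At lime: go left to kale.
      At kale: no left child.
      At kale: go right to rye.
        rye is a leaf — visit rye.
      Visit kale.
    At lime: go right to cedar.
      At cedar: go left to mint.
        mint is a leaf — visit mint.
      At cedar: no right child.
      Visit cedar.
    Visit lime.
  Visit tulip.
Visit fig.
Full post-order sequence: moss, rose, pear, iris, plum, rye, kale, mint, cedar, lime, tulip, fig.

moss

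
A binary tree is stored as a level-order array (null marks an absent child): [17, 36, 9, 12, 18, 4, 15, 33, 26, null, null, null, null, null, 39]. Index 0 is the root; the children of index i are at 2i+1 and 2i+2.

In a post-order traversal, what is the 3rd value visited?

12

Post-order visits the left subtree, then the right subtree, then the node.
At 17: go left to 36.
  At 36: go left to 12.
    At 12: go left to 33.
      33 is a leaf — visit 33.
    At 12: go right to 26.
      26 is a leaf — visit 26.
    Visit 12.
  At 36: go right to 18.
    18 is a leaf — visit 18.
  Visit 36.
At 17: go right to 9.
  At 9: go left to 4.
    4 is a leaf — visit 4.
  At 9: go right to 15.
    At 15: no left child.
    At 15: go right to 39.
      39 is a leaf — visit 39.
    Visit 15.
  Visit 9.
Visit 17.
Full post-order sequence: 33, 26, 12, 18, 36, 4, 39, 15, 9, 17.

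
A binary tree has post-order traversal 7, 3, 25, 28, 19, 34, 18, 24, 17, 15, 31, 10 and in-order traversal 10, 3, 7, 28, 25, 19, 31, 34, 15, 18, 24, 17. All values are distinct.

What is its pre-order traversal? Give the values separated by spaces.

10 31 19 28 3 7 25 15 34 17 24 18

The last element of post-order is the root; it splits in-order into left and right subtrees.
Root 10: left subtree has 0 nodes { }, right has 11 {3, 7, 28, 25, 19, 31, 34, 15, 18, 24, 17}.
  Root 31: left subtree has 5 nodes {3, 7, 28, 25, 19}, right has 5 {34, 15, 18, 24, 17}.
    Root 19: left subtree has 4 nodes {3, 7, 28, 25}, right has 0 { }.
      Root 28: left subtree has 2 nodes {3, 7}, right has 1 {25}.
        Root 3: left subtree has 0 nodes { }, right has 1 {7}.
    Root 15: left subtree has 1 node {34}, right has 3 {18, 24, 17}.
      Root 17: left subtree has 2 nodes {18, 24}, right has 0 { }.
        Root 24: left subtree has 1 node {18}, right has 0 { }.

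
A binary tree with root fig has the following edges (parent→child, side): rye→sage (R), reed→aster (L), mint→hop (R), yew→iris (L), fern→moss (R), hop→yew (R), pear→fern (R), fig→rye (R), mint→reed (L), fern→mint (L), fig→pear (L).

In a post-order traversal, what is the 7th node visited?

Post-order visits the left subtree, then the right subtree, then the node.
At fig: go left to pear.
  At pear: no left child.
  At pear: go right to fern.
    At fern: go left to mint.
      At mint: go left to reed.
        At reed: go left to aster.
          aster is a leaf — visit aster.
        At reed: no right child.
        Visit reed.
      At mint: go right to hop.
        At hop: no left child.
        At hop: go right to yew.
          At yew: go left to iris.
            iris is a leaf — visit iris.
          At yew: no right child.
          Visit yew.
        Visit hop.
      Visit mint.
    At fern: go right to moss.
      moss is a leaf — visit moss.
    Visit fern.
  Visit pear.
At fig: go right to rye.
  At rye: no left child.
  At rye: go right to sage.
    sage is a leaf — visit sage.
  Visit rye.
Visit fig.
Full post-order sequence: aster, reed, iris, yew, hop, mint, moss, fern, pear, sage, rye, fig.

moss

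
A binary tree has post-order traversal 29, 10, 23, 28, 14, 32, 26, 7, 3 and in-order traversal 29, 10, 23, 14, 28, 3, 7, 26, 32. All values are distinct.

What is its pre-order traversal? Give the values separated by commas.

The last element of post-order is the root; it splits in-order into left and right subtrees.
Root 3: left subtree has 5 nodes {29, 10, 23, 14, 28}, right has 3 {7, 26, 32}.
  Root 14: left subtree has 3 nodes {29, 10, 23}, right has 1 {28}.
    Root 23: left subtree has 2 nodes {29, 10}, right has 0 { }.
      Root 10: left subtree has 1 node {29}, right has 0 { }.
  Root 7: left subtree has 0 nodes { }, right has 2 {26, 32}.
    Root 26: left subtree has 0 nodes { }, right has 1 {32}.

3, 14, 23, 10, 29, 28, 7, 26, 32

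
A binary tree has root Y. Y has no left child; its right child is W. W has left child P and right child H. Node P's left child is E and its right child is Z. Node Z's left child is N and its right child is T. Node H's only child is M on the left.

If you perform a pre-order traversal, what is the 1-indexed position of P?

3

Pre-order visits the node, then its left subtree, then its right subtree.
Visit Y.
At Y: no left child.
At Y: go right to W.
  Visit W.
  At W: go left to P.
    Visit P.
    At P: go left to E.
      E is a leaf — visit E.
    At P: go right to Z.
      Visit Z.
      At Z: go left to N.
        N is a leaf — visit N.
      At Z: go right to T.
        T is a leaf — visit T.
  At W: go right to H.
    Visit H.
    At H: go left to M.
      M is a leaf — visit M.
    At H: no right child.
Full pre-order sequence: Y, W, P, E, Z, N, T, H, M.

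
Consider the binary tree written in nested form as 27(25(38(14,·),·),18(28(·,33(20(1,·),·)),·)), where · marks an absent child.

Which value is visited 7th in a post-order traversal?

Post-order visits the left subtree, then the right subtree, then the node.
At 27: go left to 25.
  At 25: go left to 38.
    At 38: go left to 14.
      14 is a leaf — visit 14.
    At 38: no right child.
    Visit 38.
  At 25: no right child.
  Visit 25.
At 27: go right to 18.
  At 18: go left to 28.
    At 28: no left child.
    At 28: go right to 33.
      At 33: go left to 20.
        At 20: go left to 1.
          1 is a leaf — visit 1.
        At 20: no right child.
        Visit 20.
      At 33: no right child.
      Visit 33.
    Visit 28.
  At 18: no right child.
  Visit 18.
Visit 27.
Full post-order sequence: 14, 38, 25, 1, 20, 33, 28, 18, 27.

28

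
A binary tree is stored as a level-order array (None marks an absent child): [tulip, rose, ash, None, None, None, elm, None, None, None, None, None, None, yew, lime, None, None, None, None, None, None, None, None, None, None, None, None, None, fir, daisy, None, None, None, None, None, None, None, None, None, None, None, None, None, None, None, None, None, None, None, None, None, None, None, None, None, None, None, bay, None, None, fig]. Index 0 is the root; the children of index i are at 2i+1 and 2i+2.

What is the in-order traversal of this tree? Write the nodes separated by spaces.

rose tulip ash yew bay fir elm daisy fig lime

In-order visits the left subtree, then the node, then the right subtree.
At tulip: go left to rose.
  rose is a leaf — visit rose.
Visit tulip.
At tulip: go right to ash.
  At ash: no left child.
  Visit ash.
  At ash: go right to elm.
    At elm: go left to yew.
      At yew: no left child.
      Visit yew.
      At yew: go right to fir.
        At fir: go left to bay.
          bay is a leaf — visit bay.
        Visit fir.
        At fir: no right child.
    Visit elm.
    At elm: go right to lime.
      At lime: go left to daisy.
        At daisy: no left child.
        Visit daisy.
        At daisy: go right to fig.
          fig is a leaf — visit fig.
      Visit lime.
      At lime: no right child.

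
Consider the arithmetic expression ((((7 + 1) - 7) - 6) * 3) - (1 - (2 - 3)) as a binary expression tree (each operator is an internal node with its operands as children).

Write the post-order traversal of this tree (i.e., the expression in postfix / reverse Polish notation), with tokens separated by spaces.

Post-order on an expression tree gives postfix notation: for each operator, emit left operand, right operand, then the operator.

7 1 + 7 - 6 - 3 * 1 2 3 - - -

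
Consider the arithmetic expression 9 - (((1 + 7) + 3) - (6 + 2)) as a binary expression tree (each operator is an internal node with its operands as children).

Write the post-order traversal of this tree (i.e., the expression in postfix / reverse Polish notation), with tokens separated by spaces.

Post-order on an expression tree gives postfix notation: for each operator, emit left operand, right operand, then the operator.

9 1 7 + 3 + 6 2 + - -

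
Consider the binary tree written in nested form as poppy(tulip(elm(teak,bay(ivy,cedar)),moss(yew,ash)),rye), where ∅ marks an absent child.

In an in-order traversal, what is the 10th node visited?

poppy

In-order visits the left subtree, then the node, then the right subtree.
At poppy: go left to tulip.
  At tulip: go left to elm.
    At elm: go left to teak.
      teak is a leaf — visit teak.
    Visit elm.
    At elm: go right to bay.
      At bay: go left to ivy.
        ivy is a leaf — visit ivy.
      Visit bay.
      At bay: go right to cedar.
        cedar is a leaf — visit cedar.
  Visit tulip.
  At tulip: go right to moss.
    At moss: go left to yew.
      yew is a leaf — visit yew.
    Visit moss.
    At moss: go right to ash.
      ash is a leaf — visit ash.
Visit poppy.
At poppy: go right to rye.
  rye is a leaf — visit rye.
Full in-order sequence: teak, elm, ivy, bay, cedar, tulip, yew, moss, ash, poppy, rye.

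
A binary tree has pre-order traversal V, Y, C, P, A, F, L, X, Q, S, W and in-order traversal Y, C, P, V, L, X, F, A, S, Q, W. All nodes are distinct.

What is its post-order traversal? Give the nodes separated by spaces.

P C Y X L F S W Q A V

The first element of pre-order is the root; it splits in-order into left and right subtrees.
Root V: left subtree has 3 nodes {Y, C, P}, right has 7 {L, X, F, A, S, Q, W}.
  Root Y: left subtree has 0 nodes { }, right has 2 {C, P}.
    Root C: left subtree has 0 nodes { }, right has 1 {P}.
  Root A: left subtree has 3 nodes {L, X, F}, right has 3 {S, Q, W}.
    Root F: left subtree has 2 nodes {L, X}, right has 0 { }.
      Root L: left subtree has 0 nodes { }, right has 1 {X}.
    Root Q: left subtree has 1 node {S}, right has 1 {W}.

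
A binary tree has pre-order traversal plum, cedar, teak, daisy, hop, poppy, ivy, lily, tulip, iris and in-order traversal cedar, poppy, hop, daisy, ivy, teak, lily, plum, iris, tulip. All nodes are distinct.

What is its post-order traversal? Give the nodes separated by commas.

poppy, hop, ivy, daisy, lily, teak, cedar, iris, tulip, plum

The first element of pre-order is the root; it splits in-order into left and right subtrees.
Root plum: left subtree has 7 nodes {cedar, poppy, hop, daisy, ivy, teak, lily}, right has 2 {iris, tulip}.
  Root cedar: left subtree has 0 nodes { }, right has 6 {poppy, hop, daisy, ivy, teak, lily}.
    Root teak: left subtree has 4 nodes {poppy, hop, daisy, ivy}, right has 1 {lily}.
      Root daisy: left subtree has 2 nodes {poppy, hop}, right has 1 {ivy}.
        Root hop: left subtree has 1 node {poppy}, right has 0 { }.
  Root tulip: left subtree has 1 node {iris}, right has 0 { }.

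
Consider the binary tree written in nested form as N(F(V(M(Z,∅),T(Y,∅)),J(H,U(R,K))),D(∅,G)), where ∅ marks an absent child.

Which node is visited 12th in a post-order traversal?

Post-order visits the left subtree, then the right subtree, then the node.
At N: go left to F.
  At F: go left to V.
    At V: go left to M.
      At M: go left to Z.
        Z is a leaf — visit Z.
      At M: no right child.
      Visit M.
    At V: go right to T.
      At T: go left to Y.
        Y is a leaf — visit Y.
      At T: no right child.
      Visit T.
    Visit V.
  At F: go right to J.
    At J: go left to H.
      H is a leaf — visit H.
    At J: go right to U.
      At U: go left to R.
        R is a leaf — visit R.
      At U: go right to K.
        K is a leaf — visit K.
      Visit U.
    Visit J.
  Visit F.
At N: go right to D.
  At D: no left child.
  At D: go right to G.
    G is a leaf — visit G.
  Visit D.
Visit N.
Full post-order sequence: Z, M, Y, T, V, H, R, K, U, J, F, G, D, N.

G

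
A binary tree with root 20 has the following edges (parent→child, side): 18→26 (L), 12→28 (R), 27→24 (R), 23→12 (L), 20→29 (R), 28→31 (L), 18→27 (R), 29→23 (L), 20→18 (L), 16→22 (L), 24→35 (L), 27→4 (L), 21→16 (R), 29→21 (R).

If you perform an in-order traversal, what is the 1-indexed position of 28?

In-order visits the left subtree, then the node, then the right subtree.
At 20: go left to 18.
  At 18: go left to 26.
    26 is a leaf — visit 26.
  Visit 18.
  At 18: go right to 27.
    At 27: go left to 4.
      4 is a leaf — visit 4.
    Visit 27.
    At 27: go right to 24.
      At 24: go left to 35.
        35 is a leaf — visit 35.
      Visit 24.
      At 24: no right child.
Visit 20.
At 20: go right to 29.
  At 29: go left to 23.
    At 23: go left to 12.
      At 12: no left child.
      Visit 12.
      At 12: go right to 28.
        At 28: go left to 31.
          31 is a leaf — visit 31.
        Visit 28.
        At 28: no right child.
    Visit 23.
    At 23: no right child.
  Visit 29.
  At 29: go right to 21.
    At 21: no left child.
    Visit 21.
    At 21: go right to 16.
      At 16: go left to 22.
        22 is a leaf — visit 22.
      Visit 16.
      At 16: no right child.
Full in-order sequence: 26, 18, 4, 27, 35, 24, 20, 12, 31, 28, 23, 29, 21, 22, 16.

10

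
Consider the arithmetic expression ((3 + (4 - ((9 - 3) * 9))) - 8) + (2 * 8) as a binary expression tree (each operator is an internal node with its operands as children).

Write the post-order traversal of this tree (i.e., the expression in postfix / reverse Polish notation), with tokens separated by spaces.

3 4 9 3 - 9 * - + 8 - 2 8 * +

Post-order on an expression tree gives postfix notation: for each operator, emit left operand, right operand, then the operator.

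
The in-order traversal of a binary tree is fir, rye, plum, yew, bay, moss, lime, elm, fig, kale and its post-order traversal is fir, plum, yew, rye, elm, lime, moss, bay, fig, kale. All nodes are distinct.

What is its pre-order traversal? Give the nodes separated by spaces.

The last element of post-order is the root; it splits in-order into left and right subtrees.
Root kale: left subtree has 9 nodes {fir, rye, plum, yew, bay, moss, lime, elm, fig}, right has 0 { }.
  Root fig: left subtree has 8 nodes {fir, rye, plum, yew, bay, moss, lime, elm}, right has 0 { }.
    Root bay: left subtree has 4 nodes {fir, rye, plum, yew}, right has 3 {moss, lime, elm}.
      Root rye: left subtree has 1 node {fir}, right has 2 {plum, yew}.
        Root yew: left subtree has 1 node {plum}, right has 0 { }.
      Root moss: left subtree has 0 nodes { }, right has 2 {lime, elm}.
        Root lime: left subtree has 0 nodes { }, right has 1 {elm}.

kale fig bay rye fir yew plum moss lime elm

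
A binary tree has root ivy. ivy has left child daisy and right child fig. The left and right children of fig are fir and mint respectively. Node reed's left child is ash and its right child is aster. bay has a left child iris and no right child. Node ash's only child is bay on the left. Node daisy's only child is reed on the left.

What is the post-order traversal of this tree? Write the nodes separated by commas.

iris, bay, ash, aster, reed, daisy, fir, mint, fig, ivy

Post-order visits the left subtree, then the right subtree, then the node.
At ivy: go left to daisy.
  At daisy: go left to reed.
    At reed: go left to ash.
      At ash: go left to bay.
        At bay: go left to iris.
          iris is a leaf — visit iris.
        At bay: no right child.
        Visit bay.
      At ash: no right child.
      Visit ash.
    At reed: go right to aster.
      aster is a leaf — visit aster.
    Visit reed.
  At daisy: no right child.
  Visit daisy.
At ivy: go right to fig.
  At fig: go left to fir.
    fir is a leaf — visit fir.
  At fig: go right to mint.
    mint is a leaf — visit mint.
  Visit fig.
Visit ivy.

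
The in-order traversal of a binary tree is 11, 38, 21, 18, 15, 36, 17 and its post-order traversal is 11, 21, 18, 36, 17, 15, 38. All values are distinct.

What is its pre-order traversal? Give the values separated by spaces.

The last element of post-order is the root; it splits in-order into left and right subtrees.
Root 38: left subtree has 1 node {11}, right has 5 {21, 18, 15, 36, 17}.
  Root 15: left subtree has 2 nodes {21, 18}, right has 2 {36, 17}.
    Root 18: left subtree has 1 node {21}, right has 0 { }.
    Root 17: left subtree has 1 node {36}, right has 0 { }.

38 11 15 18 21 17 36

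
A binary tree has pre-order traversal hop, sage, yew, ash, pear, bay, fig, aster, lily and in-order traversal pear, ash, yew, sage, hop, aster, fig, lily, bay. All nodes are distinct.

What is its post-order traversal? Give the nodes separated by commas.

pear, ash, yew, sage, aster, lily, fig, bay, hop

The first element of pre-order is the root; it splits in-order into left and right subtrees.
Root hop: left subtree has 4 nodes {pear, ash, yew, sage}, right has 4 {aster, fig, lily, bay}.
  Root sage: left subtree has 3 nodes {pear, ash, yew}, right has 0 { }.
    Root yew: left subtree has 2 nodes {pear, ash}, right has 0 { }.
      Root ash: left subtree has 1 node {pear}, right has 0 { }.
  Root bay: left subtree has 3 nodes {aster, fig, lily}, right has 0 { }.
    Root fig: left subtree has 1 node {aster}, right has 1 {lily}.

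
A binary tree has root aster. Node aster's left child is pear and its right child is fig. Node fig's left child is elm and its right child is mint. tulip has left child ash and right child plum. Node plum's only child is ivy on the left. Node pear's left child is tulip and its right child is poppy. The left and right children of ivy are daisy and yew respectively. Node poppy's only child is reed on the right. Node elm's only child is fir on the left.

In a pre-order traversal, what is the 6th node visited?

ivy

Pre-order visits the node, then its left subtree, then its right subtree.
Visit aster.
At aster: go left to pear.
  Visit pear.
  At pear: go left to tulip.
    Visit tulip.
    At tulip: go left to ash.
      ash is a leaf — visit ash.
    At tulip: go right to plum.
      Visit plum.
      At plum: go left to ivy.
        Visit ivy.
        At ivy: go left to daisy.
          daisy is a leaf — visit daisy.
        At ivy: go right to yew.
          yew is a leaf — visit yew.
      At plum: no right child.
  At pear: go right to poppy.
    Visit poppy.
    At poppy: no left child.
    At poppy: go right to reed.
      reed is a leaf — visit reed.
At aster: go right to fig.
  Visit fig.
  At fig: go left to elm.
    Visit elm.
    At elm: go left to fir.
      fir is a leaf — visit fir.
    At elm: no right child.
  At fig: go right to mint.
    mint is a leaf — visit mint.
Full pre-order sequence: aster, pear, tulip, ash, plum, ivy, daisy, yew, poppy, reed, fig, elm, fir, mint.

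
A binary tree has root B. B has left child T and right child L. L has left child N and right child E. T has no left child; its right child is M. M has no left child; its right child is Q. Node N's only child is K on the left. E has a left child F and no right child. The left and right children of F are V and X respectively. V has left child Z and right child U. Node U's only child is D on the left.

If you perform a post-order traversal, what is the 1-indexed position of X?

10

Post-order visits the left subtree, then the right subtree, then the node.
At B: go left to T.
  At T: no left child.
  At T: go right to M.
    At M: no left child.
    At M: go right to Q.
      Q is a leaf — visit Q.
    Visit M.
  Visit T.
At B: go right to L.
  At L: go left to N.
    At N: go left to K.
      K is a leaf — visit K.
    At N: no right child.
    Visit N.
  At L: go right to E.
    At E: go left to F.
      At F: go left to V.
        At V: go left to Z.
          Z is a leaf — visit Z.
        At V: go right to U.
          At U: go left to D.
            D is a leaf — visit D.
          At U: no right child.
          Visit U.
        Visit V.
      At F: go right to X.
        X is a leaf — visit X.
      Visit F.
    At E: no right child.
    Visit E.
  Visit L.
Visit B.
Full post-order sequence: Q, M, T, K, N, Z, D, U, V, X, F, E, L, B.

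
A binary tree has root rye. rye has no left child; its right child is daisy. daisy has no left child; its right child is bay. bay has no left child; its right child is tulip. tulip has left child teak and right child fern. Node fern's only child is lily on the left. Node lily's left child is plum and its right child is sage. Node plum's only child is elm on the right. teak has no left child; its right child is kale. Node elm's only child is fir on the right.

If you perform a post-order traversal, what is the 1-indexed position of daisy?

Post-order visits the left subtree, then the right subtree, then the node.
At rye: no left child.
At rye: go right to daisy.
  At daisy: no left child.
  At daisy: go right to bay.
    At bay: no left child.
    At bay: go right to tulip.
      At tulip: go left to teak.
        At teak: no left child.
        At teak: go right to kale.
          kale is a leaf — visit kale.
        Visit teak.
      At tulip: go right to fern.
        At fern: go left to lily.
          At lily: go left to plum.
            At plum: no left child.
            At plum: go right to elm.
              At elm: no left child.
              At elm: go right to fir.
                fir is a leaf — visit fir.
              Visit elm.
            Visit plum.
          At lily: go right to sage.
            sage is a leaf — visit sage.
          Visit lily.
        At fern: no right child.
        Visit fern.
      Visit tulip.
    Visit bay.
  Visit daisy.
Visit rye.
Full post-order sequence: kale, teak, fir, elm, plum, sage, lily, fern, tulip, bay, daisy, rye.

11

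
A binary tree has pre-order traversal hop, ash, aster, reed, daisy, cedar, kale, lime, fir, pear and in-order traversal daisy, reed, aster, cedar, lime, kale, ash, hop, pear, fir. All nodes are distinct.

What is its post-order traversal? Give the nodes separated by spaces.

The first element of pre-order is the root; it splits in-order into left and right subtrees.
Root hop: left subtree has 7 nodes {daisy, reed, aster, cedar, lime, kale, ash}, right has 2 {pear, fir}.
  Root ash: left subtree has 6 nodes {daisy, reed, aster, cedar, lime, kale}, right has 0 { }.
    Root aster: left subtree has 2 nodes {daisy, reed}, right has 3 {cedar, lime, kale}.
      Root reed: left subtree has 1 node {daisy}, right has 0 { }.
      Root cedar: left subtree has 0 nodes { }, right has 2 {lime, kale}.
        Root kale: left subtree has 1 node {lime}, right has 0 { }.
  Root fir: left subtree has 1 node {pear}, right has 0 { }.

daisy reed lime kale cedar aster ash pear fir hop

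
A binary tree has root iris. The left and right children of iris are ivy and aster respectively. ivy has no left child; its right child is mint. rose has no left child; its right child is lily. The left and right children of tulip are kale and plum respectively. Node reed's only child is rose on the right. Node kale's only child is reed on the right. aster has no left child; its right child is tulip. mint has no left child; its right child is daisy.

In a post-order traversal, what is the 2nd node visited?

Post-order visits the left subtree, then the right subtree, then the node.
At iris: go left to ivy.
  At ivy: no left child.
  At ivy: go right to mint.
    At mint: no left child.
    At mint: go right to daisy.
      daisy is a leaf — visit daisy.
    Visit mint.
  Visit ivy.
At iris: go right to aster.
  At aster: no left child.
  At aster: go right to tulip.
    At tulip: go left to kale.
      At kale: no left child.
      At kale: go right to reed.
        At reed: no left child.
        At reed: go right to rose.
          At rose: no left child.
          At rose: go right to lily.
            lily is a leaf — visit lily.
          Visit rose.
        Visit reed.
      Visit kale.
    At tulip: go right to plum.
      plum is a leaf — visit plum.
    Visit tulip.
  Visit aster.
Visit iris.
Full post-order sequence: daisy, mint, ivy, lily, rose, reed, kale, plum, tulip, aster, iris.

mint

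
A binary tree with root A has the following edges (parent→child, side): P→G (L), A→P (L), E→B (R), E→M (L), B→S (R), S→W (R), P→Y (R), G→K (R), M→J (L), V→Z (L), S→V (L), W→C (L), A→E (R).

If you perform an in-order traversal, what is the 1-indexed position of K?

In-order visits the left subtree, then the node, then the right subtree.
At A: go left to P.
  At P: go left to G.
    At G: no left child.
    Visit G.
    At G: go right to K.
      K is a leaf — visit K.
  Visit P.
  At P: go right to Y.
    Y is a leaf — visit Y.
Visit A.
At A: go right to E.
  At E: go left to M.
    At M: go left to J.
      J is a leaf — visit J.
    Visit M.
    At M: no right child.
  Visit E.
  At E: go right to B.
    At B: no left child.
    Visit B.
    At B: go right to S.
      At S: go left to V.
        At V: go left to Z.
          Z is a leaf — visit Z.
        Visit V.
        At V: no right child.
      Visit S.
      At S: go right to W.
        At W: go left to C.
          C is a leaf — visit C.
        Visit W.
        At W: no right child.
Full in-order sequence: G, K, P, Y, A, J, M, E, B, Z, V, S, C, W.

2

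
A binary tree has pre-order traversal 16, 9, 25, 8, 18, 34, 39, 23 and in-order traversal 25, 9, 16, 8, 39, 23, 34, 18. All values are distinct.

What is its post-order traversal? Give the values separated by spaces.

25 9 23 39 34 18 8 16

The first element of pre-order is the root; it splits in-order into left and right subtrees.
Root 16: left subtree has 2 nodes {25, 9}, right has 5 {8, 39, 23, 34, 18}.
  Root 9: left subtree has 1 node {25}, right has 0 { }.
  Root 8: left subtree has 0 nodes { }, right has 4 {39, 23, 34, 18}.
    Root 18: left subtree has 3 nodes {39, 23, 34}, right has 0 { }.
      Root 34: left subtree has 2 nodes {39, 23}, right has 0 { }.
        Root 39: left subtree has 0 nodes { }, right has 1 {23}.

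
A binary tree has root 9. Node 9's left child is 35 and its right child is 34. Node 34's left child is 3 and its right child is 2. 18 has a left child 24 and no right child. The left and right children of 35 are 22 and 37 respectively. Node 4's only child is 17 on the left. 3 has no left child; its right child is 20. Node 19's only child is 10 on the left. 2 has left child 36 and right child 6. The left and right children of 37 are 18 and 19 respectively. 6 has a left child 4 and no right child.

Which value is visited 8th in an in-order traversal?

In-order visits the left subtree, then the node, then the right subtree.
At 9: go left to 35.
  At 35: go left to 22.
    22 is a leaf — visit 22.
  Visit 35.
  At 35: go right to 37.
    At 37: go left to 18.
      At 18: go left to 24.
        24 is a leaf — visit 24.
      Visit 18.
      At 18: no right child.
    Visit 37.
    At 37: go right to 19.
      At 19: go left to 10.
        10 is a leaf — visit 10.
      Visit 19.
      At 19: no right child.
Visit 9.
At 9: go right to 34.
  At 34: go left to 3.
    At 3: no left child.
    Visit 3.
    At 3: go right to 20.
      20 is a leaf — visit 20.
  Visit 34.
  At 34: go right to 2.
    At 2: go left to 36.
      36 is a leaf — visit 36.
    Visit 2.
    At 2: go right to 6.
      At 6: go left to 4.
        At 4: go left to 17.
          17 is a leaf — visit 17.
        Visit 4.
        At 4: no right child.
      Visit 6.
      At 6: no right child.
Full in-order sequence: 22, 35, 24, 18, 37, 10, 19, 9, 3, 20, 34, 36, 2, 17, 4, 6.

9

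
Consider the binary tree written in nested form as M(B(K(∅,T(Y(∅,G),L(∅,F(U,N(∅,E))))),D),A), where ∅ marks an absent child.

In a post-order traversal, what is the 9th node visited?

K

Post-order visits the left subtree, then the right subtree, then the node.
At M: go left to B.
  At B: go left to K.
    At K: no left child.
    At K: go right to T.
      At T: go left to Y.
        At Y: no left child.
        At Y: go right to G.
          G is a leaf — visit G.
        Visit Y.
      At T: go right to L.
        At L: no left child.
        At L: go right to F.
          At F: go left to U.
            U is a leaf — visit U.
          At F: go right to N.
            At N: no left child.
            At N: go right to E.
              E is a leaf — visit E.
            Visit N.
          Visit F.
        Visit L.
      Visit T.
    Visit K.
  At B: go right to D.
    D is a leaf — visit D.
  Visit B.
At M: go right to A.
  A is a leaf — visit A.
Visit M.
Full post-order sequence: G, Y, U, E, N, F, L, T, K, D, B, A, M.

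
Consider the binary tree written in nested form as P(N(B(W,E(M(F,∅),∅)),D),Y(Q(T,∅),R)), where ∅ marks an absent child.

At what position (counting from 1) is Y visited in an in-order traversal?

In-order visits the left subtree, then the node, then the right subtree.
At P: go left to N.
  At N: go left to B.
    At B: go left to W.
      W is a leaf — visit W.
    Visit B.
    At B: go right to E.
      At E: go left to M.
        At M: go left to F.
          F is a leaf — visit F.
        Visit M.
        At M: no right child.
      Visit E.
      At E: no right child.
  Visit N.
  At N: go right to D.
    D is a leaf — visit D.
Visit P.
At P: go right to Y.
  At Y: go left to Q.
    At Q: go left to T.
      T is a leaf — visit T.
    Visit Q.
    At Q: no right child.
  Visit Y.
  At Y: go right to R.
    R is a leaf — visit R.
Full in-order sequence: W, B, F, M, E, N, D, P, T, Q, Y, R.

11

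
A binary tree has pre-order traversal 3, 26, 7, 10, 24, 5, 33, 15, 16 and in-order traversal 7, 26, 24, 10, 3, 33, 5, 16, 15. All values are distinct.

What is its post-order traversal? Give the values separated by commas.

7, 24, 10, 26, 33, 16, 15, 5, 3

The first element of pre-order is the root; it splits in-order into left and right subtrees.
Root 3: left subtree has 4 nodes {7, 26, 24, 10}, right has 4 {33, 5, 16, 15}.
  Root 26: left subtree has 1 node {7}, right has 2 {24, 10}.
    Root 10: left subtree has 1 node {24}, right has 0 { }.
  Root 5: left subtree has 1 node {33}, right has 2 {16, 15}.
    Root 15: left subtree has 1 node {16}, right has 0 { }.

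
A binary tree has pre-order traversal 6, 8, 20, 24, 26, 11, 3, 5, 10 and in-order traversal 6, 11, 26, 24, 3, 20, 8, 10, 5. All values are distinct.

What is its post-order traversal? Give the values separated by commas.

11, 26, 3, 24, 20, 10, 5, 8, 6

The first element of pre-order is the root; it splits in-order into left and right subtrees.
Root 6: left subtree has 0 nodes { }, right has 8 {11, 26, 24, 3, 20, 8, 10, 5}.
  Root 8: left subtree has 5 nodes {11, 26, 24, 3, 20}, right has 2 {10, 5}.
    Root 20: left subtree has 4 nodes {11, 26, 24, 3}, right has 0 { }.
      Root 24: left subtree has 2 nodes {11, 26}, right has 1 {3}.
        Root 26: left subtree has 1 node {11}, right has 0 { }.
    Root 5: left subtree has 1 node {10}, right has 0 { }.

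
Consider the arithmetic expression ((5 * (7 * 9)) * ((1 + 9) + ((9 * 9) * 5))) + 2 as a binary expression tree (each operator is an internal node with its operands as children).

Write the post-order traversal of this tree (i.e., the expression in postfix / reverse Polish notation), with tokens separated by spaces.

5 7 9 * * 1 9 + 9 9 * 5 * + * 2 +

Post-order on an expression tree gives postfix notation: for each operator, emit left operand, right operand, then the operator.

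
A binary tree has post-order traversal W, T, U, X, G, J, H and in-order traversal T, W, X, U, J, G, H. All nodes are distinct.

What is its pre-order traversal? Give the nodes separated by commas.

The last element of post-order is the root; it splits in-order into left and right subtrees.
Root H: left subtree has 6 nodes {T, W, X, U, J, G}, right has 0 { }.
  Root J: left subtree has 4 nodes {T, W, X, U}, right has 1 {G}.
    Root X: left subtree has 2 nodes {T, W}, right has 1 {U}.
      Root T: left subtree has 0 nodes { }, right has 1 {W}.

H, J, X, T, W, U, G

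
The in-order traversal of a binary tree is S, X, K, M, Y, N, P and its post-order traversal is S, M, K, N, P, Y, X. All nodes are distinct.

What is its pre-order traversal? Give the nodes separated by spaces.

The last element of post-order is the root; it splits in-order into left and right subtrees.
Root X: left subtree has 1 node {S}, right has 5 {K, M, Y, N, P}.
  Root Y: left subtree has 2 nodes {K, M}, right has 2 {N, P}.
    Root K: left subtree has 0 nodes { }, right has 1 {M}.
    Root P: left subtree has 1 node {N}, right has 0 { }.

X S Y K M P N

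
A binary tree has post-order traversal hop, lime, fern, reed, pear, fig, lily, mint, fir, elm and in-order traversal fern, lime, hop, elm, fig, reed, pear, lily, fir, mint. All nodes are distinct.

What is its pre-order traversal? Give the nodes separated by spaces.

elm fern lime hop fir lily fig pear reed mint

The last element of post-order is the root; it splits in-order into left and right subtrees.
Root elm: left subtree has 3 nodes {fern, lime, hop}, right has 6 {fig, reed, pear, lily, fir, mint}.
  Root fern: left subtree has 0 nodes { }, right has 2 {lime, hop}.
    Root lime: left subtree has 0 nodes { }, right has 1 {hop}.
  Root fir: left subtree has 4 nodes {fig, reed, pear, lily}, right has 1 {mint}.
    Root lily: left subtree has 3 nodes {fig, reed, pear}, right has 0 { }.
      Root fig: left subtree has 0 nodes { }, right has 2 {reed, pear}.
        Root pear: left subtree has 1 node {reed}, right has 0 { }.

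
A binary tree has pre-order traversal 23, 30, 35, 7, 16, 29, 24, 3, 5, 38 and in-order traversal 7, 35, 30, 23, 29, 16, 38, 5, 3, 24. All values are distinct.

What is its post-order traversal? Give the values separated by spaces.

7 35 30 29 38 5 3 24 16 23

The first element of pre-order is the root; it splits in-order into left and right subtrees.
Root 23: left subtree has 3 nodes {7, 35, 30}, right has 6 {29, 16, 38, 5, 3, 24}.
  Root 30: left subtree has 2 nodes {7, 35}, right has 0 { }.
    Root 35: left subtree has 1 node {7}, right has 0 { }.
  Root 16: left subtree has 1 node {29}, right has 4 {38, 5, 3, 24}.
    Root 24: left subtree has 3 nodes {38, 5, 3}, right has 0 { }.
      Root 3: left subtree has 2 nodes {38, 5}, right has 0 { }.
        Root 5: left subtree has 1 node {38}, right has 0 { }.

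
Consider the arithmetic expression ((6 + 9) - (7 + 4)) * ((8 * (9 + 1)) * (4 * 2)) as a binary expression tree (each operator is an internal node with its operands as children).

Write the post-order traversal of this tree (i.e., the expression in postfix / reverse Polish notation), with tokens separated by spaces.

6 9 + 7 4 + - 8 9 1 + * 4 2 * * *

Post-order on an expression tree gives postfix notation: for each operator, emit left operand, right operand, then the operator.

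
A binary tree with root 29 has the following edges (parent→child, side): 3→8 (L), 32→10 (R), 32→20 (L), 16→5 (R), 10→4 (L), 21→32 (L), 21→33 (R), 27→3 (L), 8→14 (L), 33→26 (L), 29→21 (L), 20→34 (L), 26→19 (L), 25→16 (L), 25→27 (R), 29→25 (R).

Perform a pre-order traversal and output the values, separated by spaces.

Pre-order visits the node, then its left subtree, then its right subtree.
Visit 29.
At 29: go left to 21.
  Visit 21.
  At 21: go left to 32.
    Visit 32.
    At 32: go left to 20.
      Visit 20.
      At 20: go left to 34.
        34 is a leaf — visit 34.
      At 20: no right child.
    At 32: go right to 10.
      Visit 10.
      At 10: go left to 4.
        4 is a leaf — visit 4.
      At 10: no right child.
  At 21: go right to 33.
    Visit 33.
    At 33: go left to 26.
      Visit 26.
      At 26: go left to 19.
        19 is a leaf — visit 19.
      At 26: no right child.
    At 33: no right child.
At 29: go right to 25.
  Visit 25.
  At 25: go left to 16.
    Visit 16.
    At 16: no left child.
    At 16: go right to 5.
      5 is a leaf — visit 5.
  At 25: go right to 27.
    Visit 27.
    At 27: go left to 3.
      Visit 3.
      At 3: go left to 8.
        Visit 8.
        At 8: go left to 14.
          14 is a leaf — visit 14.
        At 8: no right child.
      At 3: no right child.
    At 27: no right child.

29 21 32 20 34 10 4 33 26 19 25 16 5 27 3 8 14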